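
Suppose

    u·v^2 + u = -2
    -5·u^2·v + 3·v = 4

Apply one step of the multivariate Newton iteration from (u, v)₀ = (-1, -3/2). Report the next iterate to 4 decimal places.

(-1.1429, -0.9286)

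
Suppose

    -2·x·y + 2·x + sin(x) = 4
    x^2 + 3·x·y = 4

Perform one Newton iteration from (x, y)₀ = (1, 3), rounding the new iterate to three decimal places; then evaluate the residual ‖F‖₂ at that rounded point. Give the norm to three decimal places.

At (1, 3): F = (-7.15853, 6.000).
Jacobian J = [[-2·y + cos(x) + 2, -2·x], [2·x + 3·y, 3·x]].
At the point, J = [[-3.45970, -2.000], [11.000, 3.000]] (det J = 11.62091).
Solving J·Δ = −F gives Δ = (0.815, -4.990).
Then the next iterate is (x, y)₁ = (1.815, -1.990).
Re-evaluating at (1.815, -1.990): F = (7.82403, -11.54133), so ‖F‖₂ = 13.943.

13.943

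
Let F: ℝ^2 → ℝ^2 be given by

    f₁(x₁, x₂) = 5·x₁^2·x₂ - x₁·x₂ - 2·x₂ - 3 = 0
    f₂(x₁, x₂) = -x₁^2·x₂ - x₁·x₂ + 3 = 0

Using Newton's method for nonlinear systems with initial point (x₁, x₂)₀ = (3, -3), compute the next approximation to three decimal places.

(3.412, 0.971)

At (3, -3): F = (-123.000, 39.000).
Jacobian J = [[10·x₁·x₂ - x₂, 5·x₁^2 - x₁ - 2], [-2·x₁·x₂ - x₂, -x₁^2 - x₁]].
At the point, J = [[-87.000, 40.000], [21.000, -12.000]] (det J = 204.000).
Solving J·Δ = −F gives Δ = (0.412, 3.971).
Then the next iterate is (x₁, x₂)₁ = (3.412, 0.971).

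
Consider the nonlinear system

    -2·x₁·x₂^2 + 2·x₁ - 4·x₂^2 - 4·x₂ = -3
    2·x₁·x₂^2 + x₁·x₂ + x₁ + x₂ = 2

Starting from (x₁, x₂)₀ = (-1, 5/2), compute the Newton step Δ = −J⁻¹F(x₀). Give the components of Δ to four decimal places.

(0.0061, -1.5403)

At (-1, 5/2): F = (-21.5000, -15.5000).
Jacobian J = [[-2·x₂^2 + 2, -4·x₁·x₂ - 8·x₂ - 4], [2·x₂^2 + x₂ + 1, 4·x₁·x₂ + x₁ + 1]].
At the point, J = [[-10.5000, -14.0000], [16.0000, -10.0000]] (det J = 329.0000).
Solving J·Δ = −F gives Δ = (0.0061, -1.5403).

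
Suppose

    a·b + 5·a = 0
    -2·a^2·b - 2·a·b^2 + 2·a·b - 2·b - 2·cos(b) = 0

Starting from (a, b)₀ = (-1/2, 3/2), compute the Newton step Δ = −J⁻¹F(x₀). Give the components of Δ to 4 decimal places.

(0.6142, 1.4850)

At (-1/2, 3/2): F = (-3.2500, -3.141474).
Jacobian J = [[b + 5, a], [-4·a·b - 2·b^2 + 2·b, -2·a^2 - 4·a·b + 2·a + 2·sin(b) - 2]].
At the point, J = [[6.5000, -0.5000], [1.5000, 1.494990]] (det J = 10.467435).
Solving J·Δ = −F gives Δ = (0.6142, 1.4850).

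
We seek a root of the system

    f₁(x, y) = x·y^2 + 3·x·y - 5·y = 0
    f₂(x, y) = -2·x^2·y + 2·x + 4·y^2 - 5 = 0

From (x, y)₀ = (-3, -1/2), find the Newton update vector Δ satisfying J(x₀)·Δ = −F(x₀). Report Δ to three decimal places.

(-9.000, 1.591)

At (-3, -1/2): F = (6.250, -1.000).
Jacobian J = [[y^2 + 3·y, 2·x·y + 3·x - 5], [-4·x·y + 2, -2·x^2 + 8·y]].
At the point, J = [[-1.250, -11.000], [-4.000, -22.000]] (det J = -16.500).
Solving J·Δ = −F gives Δ = (-9.000, 1.591).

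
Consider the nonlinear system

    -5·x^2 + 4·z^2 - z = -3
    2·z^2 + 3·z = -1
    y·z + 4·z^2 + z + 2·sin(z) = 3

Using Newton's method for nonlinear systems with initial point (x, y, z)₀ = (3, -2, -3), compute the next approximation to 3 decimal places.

(1.974, -0.087, -1.889)

At (3, -2, -3): F = (-3.000, 10.000, 35.71776).
Jacobian J = [[-10·x, 0, 8·z - 1], [0, 0, 4·z + 3], [0, z, y + 8·z + 2·cos(z) + 1]].
At the point, J = [[-30.000, 0.000, -25.000], [0.000, 0.000, -9.000], [0.000, -3.000, -26.97998]] (det J = 810.000).
Solving J·Δ = −F gives Δ = (-1.026, 1.913, 1.111).
Then the next iterate is (x, y, z)₁ = (1.974, -0.087, -1.889).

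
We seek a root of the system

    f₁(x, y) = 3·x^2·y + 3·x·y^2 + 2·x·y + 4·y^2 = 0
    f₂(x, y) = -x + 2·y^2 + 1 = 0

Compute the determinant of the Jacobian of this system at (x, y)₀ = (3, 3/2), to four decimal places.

292.5000

J = [[6·x·y + 3·y^2 + 2·y, 3·x^2 + 6·x·y + 2·x + 8·y], [-1, 4·y]].
At the point, J = [[36.7500, 72.0000], [-1.0000, 6.0000]].
det J = 292.5000.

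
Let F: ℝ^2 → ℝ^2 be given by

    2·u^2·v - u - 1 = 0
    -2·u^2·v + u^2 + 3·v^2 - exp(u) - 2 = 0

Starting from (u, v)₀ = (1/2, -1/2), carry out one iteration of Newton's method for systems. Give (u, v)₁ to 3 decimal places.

At (1/2, -1/2): F = (-1.750, -2.39872).
Jacobian J = [[4·u·v - 1, 2·u^2], [-4·u·v + 2·u - exp(u), -2·u^2 + 6·v]].
At the point, J = [[-2.000, 0.500], [0.35128, -3.500]] (det J = 6.82436).
Solving J·Δ = −F gives Δ = (-1.073, -0.793).
Then the next iterate is (u, v)₁ = (-0.573, -1.293).

(-0.573, -1.293)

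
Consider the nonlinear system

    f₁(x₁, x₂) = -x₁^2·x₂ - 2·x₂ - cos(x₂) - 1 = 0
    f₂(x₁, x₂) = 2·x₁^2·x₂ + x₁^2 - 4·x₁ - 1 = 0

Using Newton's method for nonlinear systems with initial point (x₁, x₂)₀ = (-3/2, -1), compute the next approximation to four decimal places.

At (-3/2, -1): F = (2.709698, 2.7500).
Jacobian J = [[-2·x₁·x₂, -x₁^2 + sin(x₂) - 2], [4·x₁·x₂ + 2·x₁ - 4, 2·x₁^2]].
At the point, J = [[-3.0000, -5.091471], [-1.0000, 4.5000]] (det J = -18.591471).
Solving J·Δ = −F gives Δ = (1.4090, -0.2980).
Then the next iterate is (x₁, x₂)₁ = (-0.0910, -1.2980).

(-0.0910, -1.2980)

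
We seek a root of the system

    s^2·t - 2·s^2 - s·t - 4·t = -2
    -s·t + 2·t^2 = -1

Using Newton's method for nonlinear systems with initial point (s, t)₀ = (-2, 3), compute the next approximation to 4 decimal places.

(-2.5435, 1.0978)

At (-2, 3): F = (0.0000, 25.0000).
Jacobian J = [[2·s·t - 4·s - t, s^2 - s - 4], [-t, -s + 4·t]].
At the point, J = [[-7.0000, 2.0000], [-3.0000, 14.0000]] (det J = -92.0000).
Solving J·Δ = −F gives Δ = (-0.5435, -1.9022).
Then the next iterate is (s, t)₁ = (-2.5435, 1.0978).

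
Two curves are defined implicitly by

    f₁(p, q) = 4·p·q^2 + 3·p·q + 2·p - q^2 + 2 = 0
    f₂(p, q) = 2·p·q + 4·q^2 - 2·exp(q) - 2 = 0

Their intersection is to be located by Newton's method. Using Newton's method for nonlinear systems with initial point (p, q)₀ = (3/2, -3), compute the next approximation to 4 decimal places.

At (3/2, -3): F = (36.5000, 24.900426).
Jacobian J = [[4·q^2 + 3·q + 2, 8·p·q + 3·p - 2·q], [2·q, 2·p + 8·q - 2·exp(q)]].
At the point, J = [[29.0000, -25.5000], [-6.0000, -21.099574]] (det J = -764.887650).
Solving J·Δ = −F gives Δ = (-0.1767, 1.2304).
Then the next iterate is (p, q)₁ = (1.3233, -1.7696).

(1.3233, -1.7696)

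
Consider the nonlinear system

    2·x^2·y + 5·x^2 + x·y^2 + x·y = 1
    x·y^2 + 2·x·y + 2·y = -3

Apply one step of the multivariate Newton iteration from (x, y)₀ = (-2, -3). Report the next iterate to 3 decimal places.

(-1.826, -2.152)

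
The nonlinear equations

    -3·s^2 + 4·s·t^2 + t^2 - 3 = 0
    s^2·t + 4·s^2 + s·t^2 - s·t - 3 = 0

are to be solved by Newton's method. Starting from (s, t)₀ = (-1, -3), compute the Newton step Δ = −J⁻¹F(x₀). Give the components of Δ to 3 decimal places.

At (-1, -3): F = (-33.000, -14.000).
Jacobian J = [[-6·s + 4·t^2, 8·s·t + 2·t], [2·s·t + 8·s + t^2 - t, s^2 + 2·s·t - s]].
At the point, J = [[42.000, 18.000], [10.000, 8.000]] (det J = 156.000).
Solving J·Δ = −F gives Δ = (0.077, 1.654).

(0.077, 1.654)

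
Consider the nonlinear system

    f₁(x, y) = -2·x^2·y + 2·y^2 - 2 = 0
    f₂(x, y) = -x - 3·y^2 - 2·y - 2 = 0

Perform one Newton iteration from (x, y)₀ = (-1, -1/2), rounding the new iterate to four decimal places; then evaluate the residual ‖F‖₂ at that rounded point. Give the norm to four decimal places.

At (-1, -1/2): F = (-0.5000, -0.7500).
Jacobian J = [[-4·x·y, -2·x^2 + 4·y], [-1, -6·y - 2]].
At the point, J = [[-2.0000, -4.0000], [-1.0000, 1.0000]] (det J = -6.0000).
Solving J·Δ = −F gives Δ = (-0.5833, 0.1667).
Then the next iterate is (x, y)₁ = (-1.5833, -0.3333).
Re-evaluating at (-1.5833, -0.3333): F = (-0.106763, -0.083367), so ‖F‖₂ = 0.1355.

0.1355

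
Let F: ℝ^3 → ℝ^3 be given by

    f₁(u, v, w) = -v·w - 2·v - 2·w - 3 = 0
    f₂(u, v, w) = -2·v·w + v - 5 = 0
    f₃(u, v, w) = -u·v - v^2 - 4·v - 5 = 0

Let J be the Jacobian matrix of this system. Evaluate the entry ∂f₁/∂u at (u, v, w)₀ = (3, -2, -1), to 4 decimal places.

0.0000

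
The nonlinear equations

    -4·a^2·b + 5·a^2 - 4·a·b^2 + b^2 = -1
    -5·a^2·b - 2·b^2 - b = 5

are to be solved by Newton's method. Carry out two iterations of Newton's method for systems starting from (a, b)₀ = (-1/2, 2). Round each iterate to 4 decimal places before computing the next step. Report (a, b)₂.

(-2.7438, -0.9650)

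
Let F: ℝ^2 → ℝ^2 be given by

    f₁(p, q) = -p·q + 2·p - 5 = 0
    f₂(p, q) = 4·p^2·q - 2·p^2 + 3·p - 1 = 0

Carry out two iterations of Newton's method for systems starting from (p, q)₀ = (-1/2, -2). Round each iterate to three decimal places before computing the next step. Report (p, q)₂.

(-2.020, 7.149)

At (-1/2, -2): F = (-7.000, -5.000).
Jacobian J = [[-q + 2, -p], [8·p·q - 4·p + 3, 4·p^2]].
At the point, J = [[4.000, 0.500], [13.000, 1.000]] (det J = -2.500).
Solving J·Δ = −F gives Δ = (-1.800, 28.400).
Then the next iterate is (p, q)₁ = (-2.300, 26.400).
Round to (-2.300, 26.400) and repeat: F = (51.120, 540.144), J = [[-24.400, 2.300], [-473.560, 21.160]].
Δ = (0.280, -19.251), so (p, q)₂ = (-2.020, 7.149).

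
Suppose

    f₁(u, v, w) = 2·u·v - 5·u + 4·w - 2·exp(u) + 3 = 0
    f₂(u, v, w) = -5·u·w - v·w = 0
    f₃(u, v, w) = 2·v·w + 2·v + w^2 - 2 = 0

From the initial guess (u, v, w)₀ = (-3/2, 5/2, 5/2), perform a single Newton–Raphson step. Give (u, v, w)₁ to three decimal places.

At (-3/2, 5/2, 5/2): F = (12.55374, 12.500, 21.750).
Jacobian J = [[2·v - 2·exp(u) - 5, 2·u, 4], [-5·w, -w, -5·u - v], [0, 2·w + 2, 2·v + 2·w]].
At the point, J = [[-0.44626, -3.000, 4.000], [-12.500, -2.500, 5.000], [0.000, 7.000, 10.000]] (det J = -698.22438).
Solving J·Δ = −F gives Δ = (-0.196, 0.680, -2.651).
Then the next iterate is (u, v, w)₁ = (-1.696, 3.180, -0.151).

(-1.696, 3.180, -0.151)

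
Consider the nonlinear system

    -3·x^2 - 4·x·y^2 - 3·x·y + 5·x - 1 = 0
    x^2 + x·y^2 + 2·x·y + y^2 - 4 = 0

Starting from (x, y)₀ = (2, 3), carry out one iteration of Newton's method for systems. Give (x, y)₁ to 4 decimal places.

(2.5085, 0.7881)

At (2, 3): F = (-93.0000, 39.0000).
Jacobian J = [[-6·x - 4·y^2 - 3·y + 5, -8·x·y - 3·x], [2·x + y^2 + 2·y, 2·x·y + 2·x + 2·y]].
At the point, J = [[-52.0000, -54.0000], [19.0000, 22.0000]] (det J = -118.0000).
Solving J·Δ = −F gives Δ = (0.5085, -2.2119).
Then the next iterate is (x, y)₁ = (2.5085, 0.7881).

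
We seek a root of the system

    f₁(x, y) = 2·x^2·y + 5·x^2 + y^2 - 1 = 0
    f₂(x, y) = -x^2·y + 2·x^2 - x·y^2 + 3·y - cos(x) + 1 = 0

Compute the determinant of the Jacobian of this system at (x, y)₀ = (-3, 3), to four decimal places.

-716.6131

J = [[4·x·y + 10·x, 2·x^2 + 2·y], [-2·x·y + 4·x - y^2 + sin(x), -x^2 - 2·x·y + 3]].
At the point, J = [[-66.0000, 24.0000], [-3.141120, 12.0000]].
det J = -716.6131.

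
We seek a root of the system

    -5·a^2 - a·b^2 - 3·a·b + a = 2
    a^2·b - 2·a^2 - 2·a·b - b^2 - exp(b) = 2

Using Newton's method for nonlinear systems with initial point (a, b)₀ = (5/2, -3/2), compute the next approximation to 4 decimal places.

(1.3448, -0.9790)

At (5/2, -3/2): F = (-25.1250, -18.848130).
Jacobian J = [[-10·a - b^2 - 3·b + 1, -2·a·b - 3·a], [2·a·b - 4·a - 2·b, a^2 - 2·a - 2·b - exp(b)]].
At the point, J = [[-21.7500, 0.0000], [-14.5000, 4.026870]] (det J = -87.584419).
Solving J·Δ = −F gives Δ = (-1.1552, 0.5210).
Then the next iterate is (a, b)₁ = (1.3448, -0.9790).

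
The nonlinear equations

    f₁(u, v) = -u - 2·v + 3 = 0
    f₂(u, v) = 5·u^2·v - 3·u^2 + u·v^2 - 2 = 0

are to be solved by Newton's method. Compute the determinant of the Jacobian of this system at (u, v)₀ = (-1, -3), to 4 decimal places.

79.0000

J = [[-1, -2], [10·u·v - 6·u + v^2, 5·u^2 + 2·u·v]].
At the point, J = [[-1.0000, -2.0000], [45.0000, 11.0000]].
det J = 79.0000.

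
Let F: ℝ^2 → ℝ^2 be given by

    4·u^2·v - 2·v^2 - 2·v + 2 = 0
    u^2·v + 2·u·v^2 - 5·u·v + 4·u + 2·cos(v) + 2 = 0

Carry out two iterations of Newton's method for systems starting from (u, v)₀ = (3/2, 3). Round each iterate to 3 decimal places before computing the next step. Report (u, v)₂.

(0.855, 0.707)

At (3/2, 3): F = (5.000, 17.27002).
Jacobian J = [[8·u·v, 4·u^2 - 4·v - 2], [2·u·v + 2·v^2 - 5·v + 4, u^2 + 4·u·v - 5·u - 2·sin(v)]].
At the point, J = [[36.000, -5.000], [16.000, 12.46776]] (det J = 528.83936).
Solving J·Δ = −F gives Δ = (-0.281, -1.024).
Then the next iterate is (u, v)₁ = (1.219, 1.976).
Round to (1.219, 1.976) and repeat: F = (1.98388, 6.49948), J = [[19.26995, -3.96016], [6.74664, 3.18789]].
Δ = (-0.364, -1.269), so (u, v)₂ = (0.855, 0.707).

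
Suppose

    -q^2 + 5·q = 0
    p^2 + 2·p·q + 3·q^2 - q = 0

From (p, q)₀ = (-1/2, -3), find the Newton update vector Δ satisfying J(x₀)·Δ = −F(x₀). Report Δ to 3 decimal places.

(-1.484, 2.182)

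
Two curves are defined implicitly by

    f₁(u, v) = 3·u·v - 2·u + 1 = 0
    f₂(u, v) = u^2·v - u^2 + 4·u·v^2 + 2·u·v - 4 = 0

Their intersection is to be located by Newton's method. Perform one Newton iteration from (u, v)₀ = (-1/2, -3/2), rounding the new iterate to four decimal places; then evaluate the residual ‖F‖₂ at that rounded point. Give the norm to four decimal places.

At (-1/2, -3/2): F = (4.2500, -7.6250).
Jacobian J = [[3·v - 2, 3·u], [2·u·v - 2·u + 4·v^2 + 2·v, u^2 + 8·u·v + 2·u]].
At the point, J = [[-6.5000, -1.5000], [8.5000, 5.2500]] (det J = -21.3750).
Solving J·Δ = −F gives Δ = (0.5088, 0.6287).
Then the next iterate is (u, v)₁ = (0.0088, -0.8713).
Re-evaluating at (0.0088, -0.8713): F = (0.959398, -3.988757), so ‖F‖₂ = 4.1025.

4.1025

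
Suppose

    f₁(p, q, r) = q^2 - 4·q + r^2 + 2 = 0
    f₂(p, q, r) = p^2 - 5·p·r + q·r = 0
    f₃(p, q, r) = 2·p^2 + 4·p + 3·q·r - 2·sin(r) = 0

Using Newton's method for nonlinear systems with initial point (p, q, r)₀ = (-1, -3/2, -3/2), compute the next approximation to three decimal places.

(0.618, 0.490, -1.976)

At (-1, -3/2, -3/2): F = (12.500, -4.250, 6.74499).
Jacobian J = [[0, 2·q - 4, 2·r], [2·p - 5·r, r, -5·p + q], [4·p + 4, 3·r, 3·q - 2·cos(r)]].
At the point, J = [[0.000, -7.000, -3.000], [5.500, -1.500, 3.500], [0.000, -4.500, -4.64147]] (det J = -104.44676).
Solving J·Δ = −F gives Δ = (1.618, 1.990, -0.476).
Then the next iterate is (p, q, r)₁ = (0.618, 0.490, -1.976).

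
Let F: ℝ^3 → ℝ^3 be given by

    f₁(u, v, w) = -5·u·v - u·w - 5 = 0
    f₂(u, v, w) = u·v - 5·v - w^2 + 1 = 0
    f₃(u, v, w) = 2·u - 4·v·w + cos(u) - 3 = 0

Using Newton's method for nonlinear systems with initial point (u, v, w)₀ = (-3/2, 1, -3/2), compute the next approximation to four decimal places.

(1.2674, 1.6460, 1.5606)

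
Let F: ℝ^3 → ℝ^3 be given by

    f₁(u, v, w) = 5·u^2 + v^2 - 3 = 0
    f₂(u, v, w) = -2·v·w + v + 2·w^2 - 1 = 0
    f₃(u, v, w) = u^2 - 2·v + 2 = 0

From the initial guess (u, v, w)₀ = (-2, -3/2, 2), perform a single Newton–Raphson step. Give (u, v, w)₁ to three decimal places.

At (-2, -3/2, 2): F = (19.250, 11.500, 9.000).
Jacobian J = [[10·u, 2·v, 0], [0, -2·w + 1, -2·v + 4·w], [2·u, -2, 0]].
At the point, J = [[-20.000, -3.000, 0.000], [0.000, -3.000, 11.000], [-4.000, -2.000, 0.000]] (det J = -308.000).
Solving J·Δ = −F gives Δ = (0.411, 3.679, -0.042).
Then the next iterate is (u, v, w)₁ = (-1.589, 2.179, 1.958).

(-1.589, 2.179, 1.958)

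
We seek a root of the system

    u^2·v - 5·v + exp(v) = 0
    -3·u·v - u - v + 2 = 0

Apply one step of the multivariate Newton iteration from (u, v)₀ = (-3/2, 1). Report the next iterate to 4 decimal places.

At (-3/2, 1): F = (-0.031718, 7.0000).
Jacobian J = [[2·u·v, u^2 + exp(v) - 5], [-3·v - 1, -3·u - 1]].
At the point, J = [[-3.0000, -0.031718], [-4.0000, 3.5000]] (det J = -10.626873).
Solving J·Δ = −F gives Δ = (0.0104, -1.9881).
Then the next iterate is (u, v)₁ = (-1.4896, -0.9881).

(-1.4896, -0.9881)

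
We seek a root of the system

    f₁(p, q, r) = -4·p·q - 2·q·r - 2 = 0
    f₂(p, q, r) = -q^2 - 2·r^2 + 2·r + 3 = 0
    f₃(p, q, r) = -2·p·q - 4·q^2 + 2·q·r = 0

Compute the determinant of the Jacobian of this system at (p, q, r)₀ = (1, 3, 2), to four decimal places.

J = [[-4·q, -4·p - 2·r, -2·q], [0, -2·q, -4·r + 2], [-2·q, -2·p - 8·q + 2·r, 2·q]].
At the point, J = [[-12.0000, -8.0000, -6.0000], [0.0000, -6.0000, -6.0000], [-6.0000, -22.0000, 6.0000]].
det J = 1944.0000.

1944.0000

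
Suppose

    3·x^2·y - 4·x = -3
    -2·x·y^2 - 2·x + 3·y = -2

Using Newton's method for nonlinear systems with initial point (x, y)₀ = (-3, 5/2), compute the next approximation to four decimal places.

At (-3, 5/2): F = (82.5000, 53.0000).
Jacobian J = [[6·x·y - 4, 3·x^2], [-2·y^2 - 2, -4·x·y + 3]].
At the point, J = [[-49.0000, 27.0000], [-14.5000, 33.0000]] (det J = -1225.5000).
Solving J·Δ = −F gives Δ = (1.0539, -1.1430).
Then the next iterate is (x, y)₁ = (-1.9461, 1.3570).

(-1.9461, 1.3570)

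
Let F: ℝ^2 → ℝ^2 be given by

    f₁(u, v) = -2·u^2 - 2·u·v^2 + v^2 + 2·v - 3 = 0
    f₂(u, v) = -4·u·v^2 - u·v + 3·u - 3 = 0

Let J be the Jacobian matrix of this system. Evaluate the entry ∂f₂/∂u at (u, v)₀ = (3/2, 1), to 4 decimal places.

∂f₂/∂u = -4·v^2 - v + 3.
At (3/2, 1) this is -2.0000.

-2.0000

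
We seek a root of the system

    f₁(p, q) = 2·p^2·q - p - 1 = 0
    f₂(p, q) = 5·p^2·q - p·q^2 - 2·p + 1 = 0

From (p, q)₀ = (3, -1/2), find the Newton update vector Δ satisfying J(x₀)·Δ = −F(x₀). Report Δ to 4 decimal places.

(-4.5294, -1.0392)

At (3, -1/2): F = (-13.0000, -28.2500).
Jacobian J = [[4·p·q - 1, 2·p^2], [10·p·q - q^2 - 2, 5·p^2 - 2·p·q]].
At the point, J = [[-7.0000, 18.0000], [-17.2500, 48.0000]] (det J = -25.5000).
Solving J·Δ = −F gives Δ = (-4.5294, -1.0392).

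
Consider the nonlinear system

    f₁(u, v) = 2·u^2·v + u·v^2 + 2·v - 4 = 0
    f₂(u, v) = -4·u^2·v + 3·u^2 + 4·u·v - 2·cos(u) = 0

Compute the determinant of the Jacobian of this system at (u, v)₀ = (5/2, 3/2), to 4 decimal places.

J = [[4·u·v + v^2, 2·u^2 + 2·u·v + 2], [-8·u·v + 6·u + 4·v + 2·sin(u), -4·u^2 + 4·u]].
At the point, J = [[17.2500, 22.0000], [-7.803056, -15.0000]].
det J = -87.0828.

-87.0828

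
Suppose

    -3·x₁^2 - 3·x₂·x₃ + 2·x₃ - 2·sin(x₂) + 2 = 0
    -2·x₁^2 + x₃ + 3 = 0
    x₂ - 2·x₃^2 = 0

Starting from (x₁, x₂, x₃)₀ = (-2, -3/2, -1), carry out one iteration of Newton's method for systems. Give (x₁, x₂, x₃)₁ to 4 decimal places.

(-1.3374, -0.7975, -0.3006)

At (-2, -3/2, -1): F = (-14.505010, -6.0000, -3.5000).
Jacobian J = [[-6·x₁, -3·x₃ - 2·cos(x₂), -3·x₂ + 2], [-4·x₁, 0, 1], [0, 1, -4·x₃]].
At the point, J = [[12.0000, 2.858526, 6.5000], [8.0000, 0.0000, 1.0000], [0.0000, 1.0000, 4.0000]] (det J = -51.472819).
Solving J·Δ = −F gives Δ = (0.6626, 0.7025, 0.6994).
Then the next iterate is (x₁, x₂, x₃)₁ = (-1.3374, -0.7975, -0.3006).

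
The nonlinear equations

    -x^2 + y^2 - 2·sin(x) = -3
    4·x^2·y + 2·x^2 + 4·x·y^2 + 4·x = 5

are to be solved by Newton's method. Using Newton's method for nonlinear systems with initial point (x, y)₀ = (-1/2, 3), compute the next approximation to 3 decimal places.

(-0.573, 0.873)

At (-1/2, 3): F = (12.70885, -21.500).
Jacobian J = [[-2·x - 2·cos(x), 2·y], [8·x·y + 4·x + 4·y^2 + 4, 4·x^2 + 8·x·y]].
At the point, J = [[-0.75517, 6.000], [26.000, -11.000]] (det J = -147.69318).
Solving J·Δ = −F gives Δ = (-0.073, -2.127).
Then the next iterate is (x, y)₁ = (-0.573, 0.873).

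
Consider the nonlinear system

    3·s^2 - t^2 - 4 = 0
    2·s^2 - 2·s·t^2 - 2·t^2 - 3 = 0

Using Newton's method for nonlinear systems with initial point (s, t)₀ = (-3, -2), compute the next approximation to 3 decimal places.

(-1.837, -1.516)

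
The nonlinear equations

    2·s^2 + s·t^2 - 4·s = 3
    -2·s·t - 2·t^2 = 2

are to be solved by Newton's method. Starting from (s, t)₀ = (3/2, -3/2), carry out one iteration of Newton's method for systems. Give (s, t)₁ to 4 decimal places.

At (3/2, -3/2): F = (-1.1250, -2.0000).
Jacobian J = [[4·s + t^2 - 4, 2·s·t], [-2·t, -2·s - 4·t]].
At the point, J = [[4.2500, -4.5000], [3.0000, 3.0000]] (det J = 26.2500).
Solving J·Δ = −F gives Δ = (0.4714, 0.1952).
Then the next iterate is (s, t)₁ = (1.9714, -1.3048).

(1.9714, -1.3048)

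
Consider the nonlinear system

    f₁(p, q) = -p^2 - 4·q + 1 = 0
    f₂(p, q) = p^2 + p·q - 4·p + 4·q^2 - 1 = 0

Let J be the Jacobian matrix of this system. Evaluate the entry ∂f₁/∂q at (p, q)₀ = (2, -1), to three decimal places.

∂f₁/∂q = -4.
At (2, -1) this is -4.000.

-4.000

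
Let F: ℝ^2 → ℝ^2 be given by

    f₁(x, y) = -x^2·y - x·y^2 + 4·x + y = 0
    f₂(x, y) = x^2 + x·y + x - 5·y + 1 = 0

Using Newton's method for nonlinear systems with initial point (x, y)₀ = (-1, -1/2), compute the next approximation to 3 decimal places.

At (-1, -1/2): F = (-3.750, 4.000).
Jacobian J = [[-2·x·y - y^2 + 4, -x^2 - 2·x·y + 1], [2·x + y + 1, x - 5]].
At the point, J = [[2.750, -1.000], [-1.500, -6.000]] (det J = -18.000).
Solving J·Δ = −F gives Δ = (1.472, 0.299).
Then the next iterate is (x, y)₁ = (0.472, -0.201).

(0.472, -0.201)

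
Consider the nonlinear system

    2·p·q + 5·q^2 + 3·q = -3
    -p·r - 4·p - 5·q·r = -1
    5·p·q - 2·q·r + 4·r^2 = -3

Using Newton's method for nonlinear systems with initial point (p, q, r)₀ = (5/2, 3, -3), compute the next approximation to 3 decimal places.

(0.618, 1.402, -1.776)

At (5/2, 3, -3): F = (72.000, 43.500, 94.500).
Jacobian J = [[2·q, 2·p + 10·q + 3, 0], [-r - 4, -5·r, -p - 5·q], [5·q, 5·p - 2·r, -2·q + 8·r]].
At the point, J = [[6.000, 38.000, 0.000], [-1.000, 15.000, -17.500], [15.000, 18.500, -30.000]] (det J = -11872.500).
Solving J·Δ = −F gives Δ = (-1.882, -1.598, 1.224).
Then the next iterate is (p, q, r)₁ = (0.618, 1.402, -1.776).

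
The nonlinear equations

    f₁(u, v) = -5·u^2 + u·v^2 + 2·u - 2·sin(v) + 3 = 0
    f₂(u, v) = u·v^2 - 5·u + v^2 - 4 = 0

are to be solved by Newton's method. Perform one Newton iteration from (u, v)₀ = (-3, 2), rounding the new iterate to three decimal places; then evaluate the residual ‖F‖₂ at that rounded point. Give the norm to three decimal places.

14.536

At (-3, 2): F = (-61.81859, 3.000).
Jacobian J = [[-10·u + v^2 + 2, 2·u·v - 2·cos(v)], [v^2 - 5, 2·u·v + 2·v]].
At the point, J = [[36.000, -11.16771], [-1.000, -8.000]] (det J = -299.16771).
Solving J·Δ = −F gives Δ = (1.765, 0.154).
Then the next iterate is (u, v)₁ = (-1.235, 2.154).
Re-evaluating at (-1.235, 2.154): F = (-14.49558, 1.08467), so ‖F‖₂ = 14.536.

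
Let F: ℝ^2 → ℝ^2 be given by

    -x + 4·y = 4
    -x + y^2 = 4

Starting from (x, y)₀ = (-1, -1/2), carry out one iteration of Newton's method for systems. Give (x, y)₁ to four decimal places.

At (-1, -1/2): F = (-5.0000, -2.7500).
Jacobian J = [[-1, 4], [-1, 2·y]].
At the point, J = [[-1.0000, 4.0000], [-1.0000, -1.0000]] (det J = 5.0000).
Solving J·Δ = −F gives Δ = (-3.2000, 0.4500).
Then the next iterate is (x, y)₁ = (-4.2000, -0.0500).

(-4.2000, -0.0500)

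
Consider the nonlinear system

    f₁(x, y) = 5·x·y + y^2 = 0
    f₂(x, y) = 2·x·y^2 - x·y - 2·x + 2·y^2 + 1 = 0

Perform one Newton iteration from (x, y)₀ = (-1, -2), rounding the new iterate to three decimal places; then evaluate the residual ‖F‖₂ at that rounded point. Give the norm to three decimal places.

At (-1, -2): F = (14.000, 1.000).
Jacobian J = [[5·y, 5·x + 2·y], [2·y^2 - y - 2, 4·x·y - x + 4·y]].
At the point, J = [[-10.000, -9.000], [8.000, 1.000]] (det J = 62.000).
Solving J·Δ = −F gives Δ = (-0.371, 1.968).
Then the next iterate is (x, y)₁ = (-1.371, -0.032).
Re-evaluating at (-1.371, -0.032): F = (0.22038, 3.69737), so ‖F‖₂ = 3.704.

3.704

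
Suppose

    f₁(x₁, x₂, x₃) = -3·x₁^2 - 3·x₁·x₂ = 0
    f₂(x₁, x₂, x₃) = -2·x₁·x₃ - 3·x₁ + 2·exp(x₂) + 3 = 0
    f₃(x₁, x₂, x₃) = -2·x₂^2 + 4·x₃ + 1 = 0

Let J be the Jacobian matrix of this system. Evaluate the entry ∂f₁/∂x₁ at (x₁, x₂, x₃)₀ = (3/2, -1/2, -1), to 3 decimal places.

-7.500

∂f₁/∂x₁ = -6·x₁ - 3·x₂.
At (3/2, -1/2, -1) this is -7.500.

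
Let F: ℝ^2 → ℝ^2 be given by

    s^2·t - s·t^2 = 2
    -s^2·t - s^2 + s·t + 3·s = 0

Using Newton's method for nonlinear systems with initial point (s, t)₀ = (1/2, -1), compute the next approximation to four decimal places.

At (1/2, -1): F = (-2.7500, 1.0000).
Jacobian J = [[2·s·t - t^2, s^2 - 2·s·t], [-2·s·t - 2·s + t + 3, -s^2 + s]].
At the point, J = [[-2.0000, 1.2500], [2.0000, 0.2500]] (det J = -3.0000).
Solving J·Δ = −F gives Δ = (-0.6458, 1.1667).
Then the next iterate is (s, t)₁ = (-0.1458, 0.1667).

(-0.1458, 0.1667)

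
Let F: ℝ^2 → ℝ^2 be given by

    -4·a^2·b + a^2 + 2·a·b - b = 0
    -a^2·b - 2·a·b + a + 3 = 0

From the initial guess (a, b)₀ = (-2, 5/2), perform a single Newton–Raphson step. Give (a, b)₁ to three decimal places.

(-2.167, -0.135)

At (-2, 5/2): F = (-48.500, 1.000).
Jacobian J = [[-8·a·b + 2·a + 2·b, -4·a^2 + 2·a - 1], [-2·a·b - 2·b + 1, -a^2 - 2·a]].
At the point, J = [[41.000, -21.000], [6.000, 0.000]] (det J = 126.000).
Solving J·Δ = −F gives Δ = (-0.167, -2.635).
Then the next iterate is (a, b)₁ = (-2.167, -0.135).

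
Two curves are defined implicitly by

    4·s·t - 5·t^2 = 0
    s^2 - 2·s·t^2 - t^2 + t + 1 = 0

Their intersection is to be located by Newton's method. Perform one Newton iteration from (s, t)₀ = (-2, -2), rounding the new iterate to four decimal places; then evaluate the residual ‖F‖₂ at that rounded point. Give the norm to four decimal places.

4.7881

At (-2, -2): F = (-4.0000, 15.0000).
Jacobian J = [[4·t, 4·s - 10·t], [2·s - 2·t^2, -4·s·t - 2·t + 1]].
At the point, J = [[-8.0000, 12.0000], [-12.0000, -11.0000]] (det J = 232.0000).
Solving J·Δ = −F gives Δ = (0.5862, 0.7241).
Then the next iterate is (s, t)₁ = (-1.4138, -1.2759).
Re-evaluating at (-1.4138, -1.2759): F = (-0.924134, 4.698119), so ‖F‖₂ = 4.7881.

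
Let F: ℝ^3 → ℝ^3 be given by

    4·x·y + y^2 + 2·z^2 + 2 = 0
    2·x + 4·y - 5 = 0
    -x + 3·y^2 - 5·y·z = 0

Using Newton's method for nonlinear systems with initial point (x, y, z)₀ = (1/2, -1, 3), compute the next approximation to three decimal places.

At (1/2, -1, 3): F = (19.000, -8.000, 17.500).
Jacobian J = [[4·y, 4·x + 2·y, 4·z], [2, 4, 0], [-1, 6·y - 5·z, -5·y]].
At the point, J = [[-4.000, 0.000, 12.000], [2.000, 4.000, 0.000], [-1.000, -21.000, 5.000]] (det J = -536.000).
Solving J·Δ = −F gives Δ = (2.903, 0.549, -0.616).
Then the next iterate is (x, y, z)₁ = (3.403, -0.451, 2.384).

(3.403, -0.451, 2.384)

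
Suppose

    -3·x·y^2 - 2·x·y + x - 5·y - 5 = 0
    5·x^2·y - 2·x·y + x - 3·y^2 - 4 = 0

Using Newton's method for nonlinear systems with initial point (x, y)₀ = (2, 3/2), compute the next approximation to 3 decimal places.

(1.710, 0.483)

At (2, 3/2): F = (-30.000, 15.250).
Jacobian J = [[-3·y^2 - 2·y + 1, -6·x·y - 2·x - 5], [10·x·y - 2·y + 1, 5·x^2 - 2·x - 6·y]].
At the point, J = [[-8.750, -27.000], [28.000, 7.000]] (det J = 694.750).
Solving J·Δ = −F gives Δ = (-0.290, -1.017).
Then the next iterate is (x, y)₁ = (1.710, 0.483).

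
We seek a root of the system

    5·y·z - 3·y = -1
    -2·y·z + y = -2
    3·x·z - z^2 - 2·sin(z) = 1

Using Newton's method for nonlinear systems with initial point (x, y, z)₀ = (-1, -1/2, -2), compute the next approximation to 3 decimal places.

(-19.464, 12.000, -64.000)

At (-1, -1/2, -2): F = (7.500, -0.500, 2.81859).
Jacobian J = [[0, 5·z - 3, 5·y], [0, -2·z + 1, -2·y], [3·z, 0, 3·x - 2·z - 2·cos(z)]].
At the point, J = [[0.000, -13.000, -2.500], [0.000, 5.000, 1.000], [-6.000, 0.000, 1.83229]] (det J = 3.000).
Solving J·Δ = −F gives Δ = (-18.464, 12.500, -62.000).
Then the next iterate is (x, y, z)₁ = (-19.464, 12.000, -64.000).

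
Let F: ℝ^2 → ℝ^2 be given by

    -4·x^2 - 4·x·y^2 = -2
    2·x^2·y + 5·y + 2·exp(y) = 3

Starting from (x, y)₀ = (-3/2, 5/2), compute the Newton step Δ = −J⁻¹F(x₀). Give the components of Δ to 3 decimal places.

At (-3/2, 5/2): F = (30.500, 45.11499).
Jacobian J = [[-8·x - 4·y^2, -8·x·y], [4·x·y, 2·x^2 + 2·exp(y) + 5]].
At the point, J = [[-13.000, 30.000], [-15.000, 33.86499]] (det J = 9.75516).
Solving J·Δ = −F gives Δ = (32.861, 13.223).

(32.861, 13.223)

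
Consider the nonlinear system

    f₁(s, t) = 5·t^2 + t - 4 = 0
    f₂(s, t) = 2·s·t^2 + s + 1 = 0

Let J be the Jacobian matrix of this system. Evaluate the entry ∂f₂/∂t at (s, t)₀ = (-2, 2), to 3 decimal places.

-16.000

∂f₂/∂t = 4·s·t.
At (-2, 2) this is -16.000.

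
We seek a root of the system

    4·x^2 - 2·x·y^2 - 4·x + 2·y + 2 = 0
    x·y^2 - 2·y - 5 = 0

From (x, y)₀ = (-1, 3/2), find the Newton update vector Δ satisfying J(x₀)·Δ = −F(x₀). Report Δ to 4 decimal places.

(0.0853, -2.0116)

At (-1, 3/2): F = (17.5000, -10.2500).
Jacobian J = [[8·x - 2·y^2 - 4, -4·x·y + 2], [y^2, 2·x·y - 2]].
At the point, J = [[-16.5000, 8.0000], [2.2500, -5.0000]] (det J = 64.5000).
Solving J·Δ = −F gives Δ = (0.0853, -2.0116).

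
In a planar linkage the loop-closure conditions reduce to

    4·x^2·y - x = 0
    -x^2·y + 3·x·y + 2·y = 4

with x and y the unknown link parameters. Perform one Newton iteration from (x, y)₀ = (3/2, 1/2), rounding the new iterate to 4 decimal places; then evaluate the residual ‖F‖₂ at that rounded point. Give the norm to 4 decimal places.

1.8302

At (3/2, 1/2): F = (3.0000, -1.8750).
Jacobian J = [[8·x·y - 1, 4·x^2], [-2·x·y + 3·y, -x^2 + 3·x + 2]].
At the point, J = [[5.0000, 9.0000], [0.0000, 4.2500]] (det J = 21.2500).
Solving J·Δ = −F gives Δ = (-1.3941, 0.4412).
Then the next iterate is (x, y)₁ = (0.1059, 0.9412).
Re-evaluating at (0.1059, 0.9412): F = (-0.063678, -1.829136), so ‖F‖₂ = 1.8302.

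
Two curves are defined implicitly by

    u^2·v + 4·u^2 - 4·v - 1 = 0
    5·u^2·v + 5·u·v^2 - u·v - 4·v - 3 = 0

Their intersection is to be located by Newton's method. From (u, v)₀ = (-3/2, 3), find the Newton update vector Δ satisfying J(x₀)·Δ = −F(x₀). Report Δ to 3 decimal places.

(0.234, -1.240)

At (-3/2, 3): F = (2.750, -44.250).
Jacobian J = [[2·u·v + 8·u, u^2 - 4], [10·u·v + 5·v^2 - v, 5·u^2 + 10·u·v - u - 4]].
At the point, J = [[-21.000, -1.750], [-3.000, -36.250]] (det J = 756.000).
Solving J·Δ = −F gives Δ = (0.234, -1.240).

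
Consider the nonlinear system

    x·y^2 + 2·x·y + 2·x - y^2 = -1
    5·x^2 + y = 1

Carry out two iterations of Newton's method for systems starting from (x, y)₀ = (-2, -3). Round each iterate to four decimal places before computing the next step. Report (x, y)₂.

(-0.7743, -1.2889)

At (-2, -3): F = (-18.0000, 16.0000).
Jacobian J = [[y^2 + 2·y + 2, 2·x·y + 2·x - 2·y], [10·x, 1]].
At the point, J = [[5.0000, 14.0000], [-20.0000, 1.0000]] (det J = 285.0000).
Solving J·Δ = −F gives Δ = (0.8491, 0.9825).
Then the next iterate is (x, y)₁ = (-1.1509, -2.0175).
Round to (-1.1509, -2.0175) and repeat: F = (-5.412740, 3.605354), J = [[2.035306, 6.377082], [-11.5090, 1.0000]].
Δ = (0.3766, 0.7286), so (x, y)₂ = (-0.7743, -1.2889).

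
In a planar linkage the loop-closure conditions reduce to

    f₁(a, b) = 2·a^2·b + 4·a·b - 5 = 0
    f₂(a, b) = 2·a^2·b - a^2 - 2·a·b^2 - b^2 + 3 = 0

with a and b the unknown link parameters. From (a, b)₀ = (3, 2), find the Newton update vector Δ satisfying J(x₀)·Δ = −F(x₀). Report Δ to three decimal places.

At (3, 2): F = (55.000, 2.000).
Jacobian J = [[4·a·b + 4·b, 2·a^2 + 4·a], [4·a·b - 2·a - 2·b^2, 2·a^2 - 4·a·b - 2·b]].
At the point, J = [[32.000, 30.000], [10.000, -10.000]] (det J = -620.000).
Solving J·Δ = −F gives Δ = (-0.984, -0.784).

(-0.984, -0.784)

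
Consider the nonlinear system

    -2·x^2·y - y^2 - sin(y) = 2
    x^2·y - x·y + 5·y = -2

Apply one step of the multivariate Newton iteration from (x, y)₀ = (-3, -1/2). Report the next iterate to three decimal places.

(-2.830, -0.153)

At (-3, -1/2): F = (7.22943, -6.500).
Jacobian J = [[-4·x·y, -2·x^2 - 2·y - cos(y)], [2·x·y - y, x^2 - x + 5]].
At the point, J = [[-6.000, -17.87758], [3.500, 17.000]] (det J = -39.42846).
Solving J·Δ = −F gives Δ = (0.170, 0.347).
Then the next iterate is (x, y)₁ = (-2.830, -0.153).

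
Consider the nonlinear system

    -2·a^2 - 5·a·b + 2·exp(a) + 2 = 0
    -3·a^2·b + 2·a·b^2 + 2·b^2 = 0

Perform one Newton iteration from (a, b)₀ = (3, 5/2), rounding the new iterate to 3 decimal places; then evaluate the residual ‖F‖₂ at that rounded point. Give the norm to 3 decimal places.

6.309

At (3, 5/2): F = (-13.32893, -17.500).
Jacobian J = [[-4·a - 5·b + 2·exp(a), -5·a], [-6·a·b + 2·b^2, -3·a^2 + 4·a·b + 4·b]].
At the point, J = [[15.67107, -15.000], [-32.500, 13.000]] (det J = -283.77604).
Solving J·Δ = −F gives Δ = (-1.536, -2.493).
Then the next iterate is (a, b)₁ = (1.464, 0.007).
Re-evaluating at (1.464, 0.007): F = (6.30860, -0.04477), so ‖F‖₂ = 6.309.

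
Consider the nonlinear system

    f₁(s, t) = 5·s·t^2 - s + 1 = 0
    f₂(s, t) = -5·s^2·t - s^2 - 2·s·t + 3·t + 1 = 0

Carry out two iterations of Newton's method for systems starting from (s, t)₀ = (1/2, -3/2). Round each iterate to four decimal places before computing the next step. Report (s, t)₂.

(0.3406, -0.2660)

At (1/2, -3/2): F = (6.1250, -0.3750).
Jacobian J = [[5·t^2 - 1, 10·s·t], [-10·s·t - 2·s - 2·t, -5·s^2 - 2·s + 3]].
At the point, J = [[10.2500, -7.5000], [9.5000, 0.7500]] (det J = 78.9375).
Solving J·Δ = −F gives Δ = (-0.0226, 0.7858).
Then the next iterate is (s, t)₁ = (0.4774, -0.7142).
Round to (0.4774, -0.7142) and repeat: F = (1.740165, 0.125277), J = [[1.550408, -3.409591], [3.883191, 0.905646]].
Δ = (-0.1368, 0.4482), so (s, t)₂ = (0.3406, -0.2660).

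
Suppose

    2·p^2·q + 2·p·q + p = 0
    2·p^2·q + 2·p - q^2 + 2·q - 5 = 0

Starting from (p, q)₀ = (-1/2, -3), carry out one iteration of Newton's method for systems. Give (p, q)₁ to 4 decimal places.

(-0.2800, -0.5600)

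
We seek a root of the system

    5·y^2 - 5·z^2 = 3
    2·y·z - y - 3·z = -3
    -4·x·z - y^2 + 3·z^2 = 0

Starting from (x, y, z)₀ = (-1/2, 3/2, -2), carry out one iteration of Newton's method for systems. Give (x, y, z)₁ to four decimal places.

(-0.6531, 1.8000, -1.6375)

At (-1/2, 3/2, -2): F = (-11.7500, 1.5000, 5.7500).
Jacobian J = [[0, 10·y, -10·z], [0, 2·z - 1, 2·y - 3], [-4·z, -2·y, -4·x + 6·z]].
At the point, J = [[0.0000, 15.0000, 20.0000], [0.0000, -5.0000, 0.0000], [8.0000, -3.0000, -10.0000]] (det J = 800.0000).
Solving J·Δ = −F gives Δ = (-0.1531, 0.3000, 0.3625).
Then the next iterate is (x, y, z)₁ = (-0.6531, 1.8000, -1.6375).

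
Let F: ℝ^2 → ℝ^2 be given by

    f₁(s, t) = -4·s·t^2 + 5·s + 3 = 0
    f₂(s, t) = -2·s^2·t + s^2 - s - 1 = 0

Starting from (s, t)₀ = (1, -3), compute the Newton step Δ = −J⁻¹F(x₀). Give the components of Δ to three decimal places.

At (1, -3): F = (-28.000, 5.000).
Jacobian J = [[-4·t^2 + 5, -8·s·t], [-4·s·t + 2·s - 1, -2·s^2]].
At the point, J = [[-31.000, 24.000], [13.000, -2.000]] (det J = -250.000).
Solving J·Δ = −F gives Δ = (-0.256, 0.836).

(-0.256, 0.836)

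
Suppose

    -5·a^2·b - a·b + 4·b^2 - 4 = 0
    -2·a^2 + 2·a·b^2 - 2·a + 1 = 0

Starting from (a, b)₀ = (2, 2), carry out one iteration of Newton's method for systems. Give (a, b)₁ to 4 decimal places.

At (2, 2): F = (-32.0000, 5.0000).
Jacobian J = [[-10·a·b - b, -5·a^2 - a + 8·b], [-4·a + 2·b^2 - 2, 4·a·b]].
At the point, J = [[-42.0000, -6.0000], [-2.0000, 16.0000]] (det J = -684.0000).
Solving J·Δ = −F gives Δ = (-0.7047, -0.4006).
Then the next iterate is (a, b)₁ = (1.2953, 1.5994).

(1.2953, 1.5994)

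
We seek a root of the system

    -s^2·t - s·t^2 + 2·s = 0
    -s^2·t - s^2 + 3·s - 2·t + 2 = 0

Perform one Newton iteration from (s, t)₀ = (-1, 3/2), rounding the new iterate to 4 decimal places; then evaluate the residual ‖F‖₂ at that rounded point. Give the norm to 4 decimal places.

1.5173

At (-1, 3/2): F = (-1.2500, -6.5000).
Jacobian J = [[-2·s·t - t^2 + 2, -s^2 - 2·s·t], [-2·s·t - 2·s + 3, -s^2 - 2]].
At the point, J = [[2.7500, 2.0000], [8.0000, -3.0000]] (det J = -24.2500).
Solving J·Δ = −F gives Δ = (0.6907, -0.3247).
Then the next iterate is (s, t)₁ = (-0.3093, 1.1753).
Re-evaluating at (-0.3093, 1.1753): F = (-0.303791, -1.486603), so ‖F‖₂ = 1.5173.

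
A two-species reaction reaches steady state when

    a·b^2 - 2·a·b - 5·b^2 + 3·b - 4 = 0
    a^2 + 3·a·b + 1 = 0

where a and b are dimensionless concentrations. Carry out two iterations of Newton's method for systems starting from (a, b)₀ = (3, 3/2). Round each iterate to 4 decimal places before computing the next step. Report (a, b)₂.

(4.3861, -2.6425)

At (3, 3/2): F = (-13.0000, 23.5000).
Jacobian J = [[b^2 - 2·b, 2·a·b - 2·a - 10·b + 3], [2·a + 3·b, 3·a]].
At the point, J = [[-0.7500, -9.0000], [10.5000, 9.0000]] (det J = 87.7500).
Solving J·Δ = −F gives Δ = (-1.0769, -1.3547).
Then the next iterate is (a, b)₁ = (1.9231, 0.1453).
Round to (1.9231, 0.1453) and repeat: F = (-4.187913, 5.536593), J = [[-0.269488, -1.740347], [4.2821, 5.7693]].
Δ = (2.4630, -2.7878), so (a, b)₂ = (4.3861, -2.6425).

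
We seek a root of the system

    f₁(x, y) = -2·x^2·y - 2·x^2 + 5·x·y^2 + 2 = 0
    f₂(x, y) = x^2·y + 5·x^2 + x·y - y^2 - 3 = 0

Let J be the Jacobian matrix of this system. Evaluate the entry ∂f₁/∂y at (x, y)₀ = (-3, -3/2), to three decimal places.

∂f₁/∂y = -2·x^2 + 10·x·y.
At (-3, -3/2) this is 27.000.

27.000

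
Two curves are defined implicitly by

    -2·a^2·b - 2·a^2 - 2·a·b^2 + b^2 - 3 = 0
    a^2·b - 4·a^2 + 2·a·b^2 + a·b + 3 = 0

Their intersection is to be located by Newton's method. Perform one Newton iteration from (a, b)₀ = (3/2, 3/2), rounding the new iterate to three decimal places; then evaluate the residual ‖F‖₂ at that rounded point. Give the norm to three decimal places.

7.043

At (3/2, 3/2): F = (-18.750, 6.375).
Jacobian J = [[-4·a·b - 4·a - 2·b^2, -2·a^2 - 4·a·b + 2·b], [2·a·b - 8·a + 2·b^2 + b, a^2 + 4·a·b + a]].
At the point, J = [[-19.500, -10.500], [-1.500, 12.750]] (det J = -264.375).
Solving J·Δ = −F gives Δ = (-0.651, -0.577).
Then the next iterate is (a, b)₁ = (0.849, 0.923).
Re-evaluating at (0.849, 0.923): F = (-6.36685, 3.01230), so ‖F‖₂ = 7.043.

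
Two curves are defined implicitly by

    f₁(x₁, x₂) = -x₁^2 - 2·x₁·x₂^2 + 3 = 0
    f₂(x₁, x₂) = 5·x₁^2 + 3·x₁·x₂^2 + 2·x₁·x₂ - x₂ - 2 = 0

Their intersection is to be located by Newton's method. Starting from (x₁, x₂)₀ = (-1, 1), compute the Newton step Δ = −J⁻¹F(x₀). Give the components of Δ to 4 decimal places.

(1.2000, -1.0000)

At (-1, 1): F = (4.0000, -3.0000).
Jacobian J = [[-2·x₁ - 2·x₂^2, -4·x₁·x₂], [10·x₁ + 3·x₂^2 + 2·x₂, 6·x₁·x₂ + 2·x₁ - 1]].
At the point, J = [[0.0000, 4.0000], [-5.0000, -9.0000]] (det J = 20.0000).
Solving J·Δ = −F gives Δ = (1.2000, -1.0000).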